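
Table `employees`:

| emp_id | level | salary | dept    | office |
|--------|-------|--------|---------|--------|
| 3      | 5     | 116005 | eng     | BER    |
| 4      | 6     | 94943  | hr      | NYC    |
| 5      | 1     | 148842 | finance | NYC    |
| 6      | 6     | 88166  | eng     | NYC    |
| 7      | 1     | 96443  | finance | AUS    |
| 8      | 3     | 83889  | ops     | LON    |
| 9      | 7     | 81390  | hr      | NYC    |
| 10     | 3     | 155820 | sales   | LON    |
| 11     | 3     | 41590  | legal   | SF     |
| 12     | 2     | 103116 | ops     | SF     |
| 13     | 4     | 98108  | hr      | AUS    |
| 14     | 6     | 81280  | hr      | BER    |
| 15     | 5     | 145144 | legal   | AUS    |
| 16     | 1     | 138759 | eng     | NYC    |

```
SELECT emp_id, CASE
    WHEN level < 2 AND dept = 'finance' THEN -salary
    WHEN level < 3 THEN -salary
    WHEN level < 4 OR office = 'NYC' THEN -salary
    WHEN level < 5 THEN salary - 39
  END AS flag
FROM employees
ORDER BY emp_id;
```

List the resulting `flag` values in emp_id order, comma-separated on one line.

emp_id=3: (no match → NULL) → NULL
emp_id=4: level < 4 OR office = 'NYC' → -94943
emp_id=5: level < 2 AND dept = 'finance' → -148842
emp_id=6: level < 4 OR office = 'NYC' → -88166
emp_id=7: level < 2 AND dept = 'finance' → -96443
emp_id=8: level < 4 OR office = 'NYC' → -83889
emp_id=9: level < 4 OR office = 'NYC' → -81390
emp_id=10: level < 4 OR office = 'NYC' → -155820
emp_id=11: level < 4 OR office = 'NYC' → -41590
emp_id=12: level < 3 → -103116
emp_id=13: level < 5 → 98069
emp_id=14: (no match → NULL) → NULL
emp_id=15: (no match → NULL) → NULL
emp_id=16: level < 3 → -138759

NULL, -94943, -148842, -88166, -96443, -83889, -81390, -155820, -41590, -103116, 98069, NULL, NULL, -138759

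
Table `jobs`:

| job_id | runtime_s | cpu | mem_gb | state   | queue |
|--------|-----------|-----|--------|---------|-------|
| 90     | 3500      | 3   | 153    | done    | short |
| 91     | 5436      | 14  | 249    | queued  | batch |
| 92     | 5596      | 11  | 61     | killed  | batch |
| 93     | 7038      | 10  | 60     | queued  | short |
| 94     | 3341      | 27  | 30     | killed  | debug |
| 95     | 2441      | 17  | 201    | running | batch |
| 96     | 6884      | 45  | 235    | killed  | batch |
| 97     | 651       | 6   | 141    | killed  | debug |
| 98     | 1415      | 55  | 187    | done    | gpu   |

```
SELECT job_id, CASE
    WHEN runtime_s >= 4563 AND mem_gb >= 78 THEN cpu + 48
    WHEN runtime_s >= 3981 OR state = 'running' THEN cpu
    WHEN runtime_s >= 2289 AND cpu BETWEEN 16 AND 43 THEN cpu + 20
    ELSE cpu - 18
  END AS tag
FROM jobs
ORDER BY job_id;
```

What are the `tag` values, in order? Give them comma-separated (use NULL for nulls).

-15, 62, 11, 10, 47, 17, 93, -12, 37

job_id=90: ELSE → -15
job_id=91: runtime_s >= 4563 AND mem_gb >= 78 → 62
job_id=92: runtime_s >= 3981 OR state = 'running' → 11
job_id=93: runtime_s >= 3981 OR state = 'running' → 10
job_id=94: runtime_s >= 2289 AND cpu BETWEEN 16 AND 43 → 47
job_id=95: runtime_s >= 3981 OR state = 'running' → 17
job_id=96: runtime_s >= 4563 AND mem_gb >= 78 → 93
job_id=97: ELSE → -12
job_id=98: ELSE → 37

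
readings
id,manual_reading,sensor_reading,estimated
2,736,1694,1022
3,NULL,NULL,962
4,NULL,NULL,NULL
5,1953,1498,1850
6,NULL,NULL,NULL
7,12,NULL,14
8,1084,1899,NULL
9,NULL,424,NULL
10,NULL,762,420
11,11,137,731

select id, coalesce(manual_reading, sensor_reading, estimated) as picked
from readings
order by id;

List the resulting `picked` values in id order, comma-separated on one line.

id=2: manual_reading=736 → 736
id=3: manual_reading=NULL, sensor_reading=NULL, estimated=962 → 962
id=4: manual_reading=NULL, sensor_reading=NULL, estimated=NULL (all NULL) → NULL
id=5: manual_reading=1953 → 1953
id=6: manual_reading=NULL, sensor_reading=NULL, estimated=NULL (all NULL) → NULL
id=7: manual_reading=12 → 12
id=8: manual_reading=1084 → 1084
id=9: manual_reading=NULL, sensor_reading=424 → 424
id=10: manual_reading=NULL, sensor_reading=762 → 762
id=11: manual_reading=11 → 11

736, 962, NULL, 1953, NULL, 12, 1084, 424, 762, 11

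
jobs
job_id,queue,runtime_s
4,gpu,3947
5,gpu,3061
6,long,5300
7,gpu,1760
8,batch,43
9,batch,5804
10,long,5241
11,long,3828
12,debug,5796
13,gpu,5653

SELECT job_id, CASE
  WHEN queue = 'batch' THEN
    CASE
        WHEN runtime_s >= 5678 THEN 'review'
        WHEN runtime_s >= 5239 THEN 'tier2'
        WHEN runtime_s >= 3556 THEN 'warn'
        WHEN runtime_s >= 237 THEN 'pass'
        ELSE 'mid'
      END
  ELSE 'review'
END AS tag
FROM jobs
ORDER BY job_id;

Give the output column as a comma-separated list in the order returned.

job_id=4: queue='gpu' → outer ELSE → review
job_id=5: queue='gpu' → outer ELSE → review
job_id=6: queue='long' → outer ELSE → review
job_id=7: queue='gpu' → outer ELSE → review
job_id=8: queue='batch' → inner[ELSE] → mid
job_id=9: queue='batch' → inner[runtime_s >= 5678] → review
job_id=10: queue='long' → outer ELSE → review
job_id=11: queue='long' → outer ELSE → review
job_id=12: queue='debug' → outer ELSE → review
job_id=13: queue='gpu' → outer ELSE → review

review, review, review, review, mid, review, review, review, review, review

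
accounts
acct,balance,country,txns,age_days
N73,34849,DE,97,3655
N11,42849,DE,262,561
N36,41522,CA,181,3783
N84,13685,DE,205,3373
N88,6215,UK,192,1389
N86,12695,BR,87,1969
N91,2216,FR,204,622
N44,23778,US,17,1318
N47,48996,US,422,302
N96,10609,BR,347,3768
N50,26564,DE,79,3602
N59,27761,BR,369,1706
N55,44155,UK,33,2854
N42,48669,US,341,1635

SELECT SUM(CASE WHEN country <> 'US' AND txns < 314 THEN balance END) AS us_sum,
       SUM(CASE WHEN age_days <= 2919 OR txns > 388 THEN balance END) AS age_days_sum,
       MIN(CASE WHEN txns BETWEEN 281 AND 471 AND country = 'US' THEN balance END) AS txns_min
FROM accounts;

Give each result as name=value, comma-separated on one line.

us_sum=224750, age_days_sum=257334, txns_min=48669

[us_sum: country <> 'US' AND txns < 314]
acct=N73: ✓ → 34849
acct=N11: ✓ → 42849
acct=N36: ✓ → 41522
acct=N84: ✓ → 13685
acct=N88: ✓ → 6215
acct=N86: ✓ → 12695
acct=N91: ✓ → 2216
acct=N44: ✗
acct=N47: ✗
acct=N96: ✗
acct=N50: ✓ → 26564
acct=N59: ✗
acct=N55: ✓ → 44155
acct=N42: ✗
us_sum = 34849 + 42849 + 41522 + 13685 + 6215 + 12695 + 2216 + 26564 + 44155 = 224750
—
[age_days_sum: age_days <= 2919 OR txns > 388]
acct=N73: ✗
acct=N11: ✓ → 42849
acct=N36: ✗
acct=N84: ✗
acct=N88: ✓ → 6215
acct=N86: ✓ → 12695
acct=N91: ✓ → 2216
acct=N44: ✓ → 23778
acct=N47: ✓ → 48996
acct=N96: ✗
acct=N50: ✗
acct=N59: ✓ → 27761
acct=N55: ✓ → 44155
acct=N42: ✓ → 48669
age_days_sum = 42849 + 6215 + 12695 + 2216 + 23778 + 48996 + 27761 + 44155 + 48669 = 257334
—
[txns_min: txns BETWEEN 281 AND 471 AND country = 'US']
acct=N73: ✗
acct=N11: ✗
acct=N36: ✗
acct=N84: ✗
acct=N88: ✗
acct=N86: ✗
acct=N91: ✗
acct=N44: ✗
acct=N47: ✓ → 48996
acct=N96: ✗
acct=N50: ✗
acct=N59: ✗
acct=N55: ✗
acct=N42: ✓ → 48669
txns_min = MIN(48996, 48669) = 48669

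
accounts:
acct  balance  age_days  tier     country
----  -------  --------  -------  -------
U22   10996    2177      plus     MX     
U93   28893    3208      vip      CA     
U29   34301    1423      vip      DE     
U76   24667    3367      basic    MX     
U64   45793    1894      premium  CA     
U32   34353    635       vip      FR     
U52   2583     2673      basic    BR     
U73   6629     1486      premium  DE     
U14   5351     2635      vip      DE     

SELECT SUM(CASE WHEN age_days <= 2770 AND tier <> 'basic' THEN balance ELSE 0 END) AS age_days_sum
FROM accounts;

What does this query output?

137423

acct=U22: ✓ → 10996
acct=U93: ✗
acct=U29: ✓ → 34301
acct=U76: ✗
acct=U64: ✓ → 45793
acct=U32: ✓ → 34353
acct=U52: ✗
acct=U73: ✓ → 6629
acct=U14: ✓ → 5351
age_days_sum = 10996 + 34301 + 45793 + 34353 + 6629 + 5351 = 137423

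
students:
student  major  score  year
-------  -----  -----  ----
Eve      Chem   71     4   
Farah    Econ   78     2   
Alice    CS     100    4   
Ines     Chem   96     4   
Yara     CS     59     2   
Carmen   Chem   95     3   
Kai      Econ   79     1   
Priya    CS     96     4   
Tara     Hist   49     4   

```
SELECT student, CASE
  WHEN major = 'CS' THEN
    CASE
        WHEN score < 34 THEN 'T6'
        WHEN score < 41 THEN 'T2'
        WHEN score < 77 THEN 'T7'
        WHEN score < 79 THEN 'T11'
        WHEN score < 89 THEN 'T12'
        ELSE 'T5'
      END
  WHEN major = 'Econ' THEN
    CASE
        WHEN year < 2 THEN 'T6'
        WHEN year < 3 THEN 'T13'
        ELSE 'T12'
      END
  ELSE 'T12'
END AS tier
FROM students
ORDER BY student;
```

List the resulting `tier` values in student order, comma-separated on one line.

student=Alice: major='CS' → inner[ELSE] → T5
student=Carmen: major='Chem' → outer ELSE → T12
student=Eve: major='Chem' → outer ELSE → T12
student=Farah: major='Econ' → inner[year < 3] → T13
student=Ines: major='Chem' → outer ELSE → T12
student=Kai: major='Econ' → inner[year < 2] → T6
student=Priya: major='CS' → inner[ELSE] → T5
student=Tara: major='Hist' → outer ELSE → T12
student=Yara: major='CS' → inner[score < 77] → T7

T5, T12, T12, T13, T12, T6, T5, T12, T7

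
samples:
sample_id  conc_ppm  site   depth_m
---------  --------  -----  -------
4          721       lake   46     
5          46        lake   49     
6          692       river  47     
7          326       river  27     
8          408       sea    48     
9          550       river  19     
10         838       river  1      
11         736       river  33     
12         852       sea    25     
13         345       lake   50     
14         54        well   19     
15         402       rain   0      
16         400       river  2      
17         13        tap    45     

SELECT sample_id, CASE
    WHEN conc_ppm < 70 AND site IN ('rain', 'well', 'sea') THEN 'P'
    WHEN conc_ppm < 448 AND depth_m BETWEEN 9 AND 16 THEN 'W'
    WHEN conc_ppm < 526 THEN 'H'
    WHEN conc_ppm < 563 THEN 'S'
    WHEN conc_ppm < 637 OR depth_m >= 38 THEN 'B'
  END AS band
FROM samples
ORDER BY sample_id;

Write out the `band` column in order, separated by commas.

B, H, B, H, H, S, NULL, NULL, NULL, H, P, H, H, H

sample_id=4: conc_ppm < 637 OR depth_m >= 38 → B
sample_id=5: conc_ppm < 526 → H
sample_id=6: conc_ppm < 637 OR depth_m >= 38 → B
sample_id=7: conc_ppm < 526 → H
sample_id=8: conc_ppm < 526 → H
sample_id=9: conc_ppm < 563 → S
sample_id=10: (no match → NULL) → NULL
sample_id=11: (no match → NULL) → NULL
sample_id=12: (no match → NULL) → NULL
sample_id=13: conc_ppm < 526 → H
sample_id=14: conc_ppm < 70 AND site IN ('rain', 'well', 'sea') → P
sample_id=15: conc_ppm < 526 → H
sample_id=16: conc_ppm < 526 → H
sample_id=17: conc_ppm < 526 → H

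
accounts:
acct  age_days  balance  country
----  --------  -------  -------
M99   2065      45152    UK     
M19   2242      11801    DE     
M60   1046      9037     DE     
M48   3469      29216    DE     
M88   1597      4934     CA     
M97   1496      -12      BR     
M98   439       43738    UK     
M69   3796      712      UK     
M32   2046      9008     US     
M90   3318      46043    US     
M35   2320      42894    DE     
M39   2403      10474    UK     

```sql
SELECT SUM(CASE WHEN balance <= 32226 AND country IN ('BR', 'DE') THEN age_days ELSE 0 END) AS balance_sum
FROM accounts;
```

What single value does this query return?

acct=M99: ✗
acct=M19: ✓ → 2242
acct=M60: ✓ → 1046
acct=M48: ✓ → 3469
acct=M88: ✗
acct=M97: ✓ → 1496
acct=M98: ✗
acct=M69: ✗
acct=M32: ✗
acct=M90: ✗
acct=M35: ✗
acct=M39: ✗
balance_sum = 2242 + 1046 + 3469 + 1496 = 8253

8253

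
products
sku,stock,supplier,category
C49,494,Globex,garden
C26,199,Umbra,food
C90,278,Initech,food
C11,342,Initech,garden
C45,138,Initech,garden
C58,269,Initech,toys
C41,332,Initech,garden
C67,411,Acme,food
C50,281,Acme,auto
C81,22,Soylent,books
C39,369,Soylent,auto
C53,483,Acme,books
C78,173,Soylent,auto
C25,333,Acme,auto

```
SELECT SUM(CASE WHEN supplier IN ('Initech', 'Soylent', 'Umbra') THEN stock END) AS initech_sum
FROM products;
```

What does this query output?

sku=C49: ✗
sku=C26: ✓ → 199
sku=C90: ✓ → 278
sku=C11: ✓ → 342
sku=C45: ✓ → 138
sku=C58: ✓ → 269
sku=C41: ✓ → 332
sku=C67: ✗
sku=C50: ✗
sku=C81: ✓ → 22
sku=C39: ✓ → 369
sku=C53: ✗
sku=C78: ✓ → 173
sku=C25: ✗
initech_sum = 199 + 278 + 342 + 138 + 269 + 332 + 22 + 369 + 173 = 2122

2122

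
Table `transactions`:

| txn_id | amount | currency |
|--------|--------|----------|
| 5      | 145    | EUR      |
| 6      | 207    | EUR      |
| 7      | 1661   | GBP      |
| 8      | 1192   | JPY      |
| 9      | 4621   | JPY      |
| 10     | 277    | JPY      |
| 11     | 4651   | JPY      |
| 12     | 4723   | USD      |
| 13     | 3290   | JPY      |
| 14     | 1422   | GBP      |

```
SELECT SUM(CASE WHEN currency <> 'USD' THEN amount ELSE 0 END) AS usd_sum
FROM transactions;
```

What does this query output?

txn_id=5: ✓ → 145
txn_id=6: ✓ → 207
txn_id=7: ✓ → 1661
txn_id=8: ✓ → 1192
txn_id=9: ✓ → 4621
txn_id=10: ✓ → 277
txn_id=11: ✓ → 4651
txn_id=12: ✗
txn_id=13: ✓ → 3290
txn_id=14: ✓ → 1422
usd_sum = 145 + 207 + 1661 + 1192 + 4621 + 277 + 4651 + 3290 + 1422 = 17466

17466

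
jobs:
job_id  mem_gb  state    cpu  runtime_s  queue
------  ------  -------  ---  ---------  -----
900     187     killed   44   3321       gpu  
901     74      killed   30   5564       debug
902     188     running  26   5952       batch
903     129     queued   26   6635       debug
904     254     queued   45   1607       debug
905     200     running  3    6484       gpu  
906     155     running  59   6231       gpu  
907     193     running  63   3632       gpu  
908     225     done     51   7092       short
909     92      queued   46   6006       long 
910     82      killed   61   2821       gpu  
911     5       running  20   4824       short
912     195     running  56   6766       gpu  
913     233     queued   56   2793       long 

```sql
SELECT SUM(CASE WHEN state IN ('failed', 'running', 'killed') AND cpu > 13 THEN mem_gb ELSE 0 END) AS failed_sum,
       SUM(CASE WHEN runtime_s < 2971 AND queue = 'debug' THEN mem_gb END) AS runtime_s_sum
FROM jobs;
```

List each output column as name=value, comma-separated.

failed_sum=1079, runtime_s_sum=254

[failed_sum: state IN ('failed', 'running', 'killed') AND cpu > 13]
job_id=900: ✓ → 187
job_id=901: ✓ → 74
job_id=902: ✓ → 188
job_id=903: ✗
job_id=904: ✗
job_id=905: ✗
job_id=906: ✓ → 155
job_id=907: ✓ → 193
job_id=908: ✗
job_id=909: ✗
job_id=910: ✓ → 82
job_id=911: ✓ → 5
job_id=912: ✓ → 195
job_id=913: ✗
failed_sum = 187 + 74 + 188 + 155 + 193 + 82 + 5 + 195 = 1079
—
[runtime_s_sum: runtime_s < 2971 AND queue = 'debug']
job_id=900: ✗
job_id=901: ✗
job_id=902: ✗
job_id=903: ✗
job_id=904: ✓ → 254
job_id=905: ✗
job_id=906: ✗
job_id=907: ✗
job_id=908: ✗
job_id=909: ✗
job_id=910: ✗
job_id=911: ✗
job_id=912: ✗
job_id=913: ✗
runtime_s_sum = 254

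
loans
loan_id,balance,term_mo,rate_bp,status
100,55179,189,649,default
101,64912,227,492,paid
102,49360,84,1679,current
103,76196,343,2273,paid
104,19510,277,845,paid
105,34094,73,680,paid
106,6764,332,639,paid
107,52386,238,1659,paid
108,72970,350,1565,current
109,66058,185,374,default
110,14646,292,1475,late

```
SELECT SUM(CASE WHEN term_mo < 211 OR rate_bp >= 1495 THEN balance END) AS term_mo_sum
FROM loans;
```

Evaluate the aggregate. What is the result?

loan_id=100: ✓ → 55179
loan_id=101: ✗
loan_id=102: ✓ → 49360
loan_id=103: ✓ → 76196
loan_id=104: ✗
loan_id=105: ✓ → 34094
loan_id=106: ✗
loan_id=107: ✓ → 52386
loan_id=108: ✓ → 72970
loan_id=109: ✓ → 66058
loan_id=110: ✗
term_mo_sum = 55179 + 49360 + 76196 + 34094 + 52386 + 72970 + 66058 = 406243

406243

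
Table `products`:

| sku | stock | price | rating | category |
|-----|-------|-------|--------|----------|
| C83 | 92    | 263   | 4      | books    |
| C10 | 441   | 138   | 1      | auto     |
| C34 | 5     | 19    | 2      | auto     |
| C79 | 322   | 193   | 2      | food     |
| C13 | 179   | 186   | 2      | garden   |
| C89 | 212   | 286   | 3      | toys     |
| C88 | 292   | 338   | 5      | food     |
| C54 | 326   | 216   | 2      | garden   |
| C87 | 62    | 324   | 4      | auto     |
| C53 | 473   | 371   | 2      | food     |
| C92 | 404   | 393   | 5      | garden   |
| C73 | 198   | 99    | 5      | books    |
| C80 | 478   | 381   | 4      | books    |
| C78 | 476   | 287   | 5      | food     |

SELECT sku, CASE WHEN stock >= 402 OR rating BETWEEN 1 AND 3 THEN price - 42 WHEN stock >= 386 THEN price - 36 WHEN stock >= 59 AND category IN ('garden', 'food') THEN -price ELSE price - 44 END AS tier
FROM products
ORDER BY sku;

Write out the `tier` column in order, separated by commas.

96, 144, -23, 329, 174, 55, 245, 151, 339, 219, 280, -338, 244, 351

sku=C10: stock >= 402 OR rating BETWEEN 1 AND 3 → 96
sku=C13: stock >= 402 OR rating BETWEEN 1 AND 3 → 144
sku=C34: stock >= 402 OR rating BETWEEN 1 AND 3 → -23
sku=C53: stock >= 402 OR rating BETWEEN 1 AND 3 → 329
sku=C54: stock >= 402 OR rating BETWEEN 1 AND 3 → 174
sku=C73: ELSE → 55
sku=C78: stock >= 402 OR rating BETWEEN 1 AND 3 → 245
sku=C79: stock >= 402 OR rating BETWEEN 1 AND 3 → 151
sku=C80: stock >= 402 OR rating BETWEEN 1 AND 3 → 339
sku=C83: ELSE → 219
sku=C87: ELSE → 280
sku=C88: stock >= 59 AND category IN ('garden', 'food') → -338
sku=C89: stock >= 402 OR rating BETWEEN 1 AND 3 → 244
sku=C92: stock >= 402 OR rating BETWEEN 1 AND 3 → 351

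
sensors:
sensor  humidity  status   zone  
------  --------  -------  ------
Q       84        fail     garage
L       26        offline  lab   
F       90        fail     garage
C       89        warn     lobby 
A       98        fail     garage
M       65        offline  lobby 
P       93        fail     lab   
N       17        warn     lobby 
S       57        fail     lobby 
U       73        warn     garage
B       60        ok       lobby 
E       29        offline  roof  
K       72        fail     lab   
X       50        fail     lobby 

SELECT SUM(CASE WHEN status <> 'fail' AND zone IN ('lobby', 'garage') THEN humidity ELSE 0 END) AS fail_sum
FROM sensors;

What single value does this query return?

304

sensor=Q: ✗
sensor=L: ✗
sensor=F: ✗
sensor=C: ✓ → 89
sensor=A: ✗
sensor=M: ✓ → 65
sensor=P: ✗
sensor=N: ✓ → 17
sensor=S: ✗
sensor=U: ✓ → 73
sensor=B: ✓ → 60
sensor=E: ✗
sensor=K: ✗
sensor=X: ✗
fail_sum = 89 + 65 + 17 + 73 + 60 = 304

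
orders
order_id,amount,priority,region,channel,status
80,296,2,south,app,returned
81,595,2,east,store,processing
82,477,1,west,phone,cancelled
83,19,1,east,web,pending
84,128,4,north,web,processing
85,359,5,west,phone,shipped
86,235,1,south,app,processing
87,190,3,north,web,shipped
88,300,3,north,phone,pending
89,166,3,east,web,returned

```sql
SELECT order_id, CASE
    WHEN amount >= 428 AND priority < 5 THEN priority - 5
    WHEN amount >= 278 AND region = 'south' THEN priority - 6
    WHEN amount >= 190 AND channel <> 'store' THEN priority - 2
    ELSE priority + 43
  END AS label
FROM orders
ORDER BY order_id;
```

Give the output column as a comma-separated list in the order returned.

order_id=80: amount >= 278 AND region = 'south' → -4
order_id=81: amount >= 428 AND priority < 5 → -3
order_id=82: amount >= 428 AND priority < 5 → -4
order_id=83: ELSE → 44
order_id=84: ELSE → 47
order_id=85: amount >= 190 AND channel <> 'store' → 3
order_id=86: amount >= 190 AND channel <> 'store' → -1
order_id=87: amount >= 190 AND channel <> 'store' → 1
order_id=88: amount >= 190 AND channel <> 'store' → 1
order_id=89: ELSE → 46

-4, -3, -4, 44, 47, 3, -1, 1, 1, 46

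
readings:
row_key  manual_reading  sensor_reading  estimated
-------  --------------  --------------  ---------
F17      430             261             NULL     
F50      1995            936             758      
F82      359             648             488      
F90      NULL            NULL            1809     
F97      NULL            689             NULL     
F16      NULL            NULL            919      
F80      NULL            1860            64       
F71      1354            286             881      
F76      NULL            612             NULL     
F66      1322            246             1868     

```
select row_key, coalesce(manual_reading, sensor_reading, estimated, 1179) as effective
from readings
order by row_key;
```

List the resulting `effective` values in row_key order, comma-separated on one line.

919, 430, 1995, 1322, 1354, 612, 1860, 359, 1809, 689

row_key=F16: manual_reading=NULL, sensor_reading=NULL, estimated=919 → 919
row_key=F17: manual_reading=430 → 430
row_key=F50: manual_reading=1995 → 1995
row_key=F66: manual_reading=1322 → 1322
row_key=F71: manual_reading=1354 → 1354
row_key=F76: manual_reading=NULL, sensor_reading=612 → 612
row_key=F80: manual_reading=NULL, sensor_reading=1860 → 1860
row_key=F82: manual_reading=359 → 359
row_key=F90: manual_reading=NULL, sensor_reading=NULL, estimated=1809 → 1809
row_key=F97: manual_reading=NULL, sensor_reading=689 → 689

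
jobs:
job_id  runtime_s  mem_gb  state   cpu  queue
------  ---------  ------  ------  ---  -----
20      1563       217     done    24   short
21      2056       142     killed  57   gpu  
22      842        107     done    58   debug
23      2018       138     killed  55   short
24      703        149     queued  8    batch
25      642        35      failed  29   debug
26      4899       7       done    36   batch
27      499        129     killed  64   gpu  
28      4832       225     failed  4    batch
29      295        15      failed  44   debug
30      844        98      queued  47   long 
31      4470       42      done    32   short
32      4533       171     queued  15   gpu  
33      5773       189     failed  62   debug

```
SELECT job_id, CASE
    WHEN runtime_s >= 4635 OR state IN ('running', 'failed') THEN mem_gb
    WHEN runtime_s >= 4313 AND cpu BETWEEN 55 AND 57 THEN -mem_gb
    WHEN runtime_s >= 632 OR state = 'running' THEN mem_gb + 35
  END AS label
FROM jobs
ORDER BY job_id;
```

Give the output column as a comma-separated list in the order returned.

252, 177, 142, 173, 184, 35, 7, NULL, 225, 15, 133, 77, 206, 189

job_id=20: runtime_s >= 632 OR state = 'running' → 252
job_id=21: runtime_s >= 632 OR state = 'running' → 177
job_id=22: runtime_s >= 632 OR state = 'running' → 142
job_id=23: runtime_s >= 632 OR state = 'running' → 173
job_id=24: runtime_s >= 632 OR state = 'running' → 184
job_id=25: runtime_s >= 4635 OR state IN ('running', 'failed') → 35
job_id=26: runtime_s >= 4635 OR state IN ('running', 'failed') → 7
job_id=27: (no match → NULL) → NULL
job_id=28: runtime_s >= 4635 OR state IN ('running', 'failed') → 225
job_id=29: runtime_s >= 4635 OR state IN ('running', 'failed') → 15
job_id=30: runtime_s >= 632 OR state = 'running' → 133
job_id=31: runtime_s >= 632 OR state = 'running' → 77
job_id=32: runtime_s >= 632 OR state = 'running' → 206
job_id=33: runtime_s >= 4635 OR state IN ('running', 'failed') → 189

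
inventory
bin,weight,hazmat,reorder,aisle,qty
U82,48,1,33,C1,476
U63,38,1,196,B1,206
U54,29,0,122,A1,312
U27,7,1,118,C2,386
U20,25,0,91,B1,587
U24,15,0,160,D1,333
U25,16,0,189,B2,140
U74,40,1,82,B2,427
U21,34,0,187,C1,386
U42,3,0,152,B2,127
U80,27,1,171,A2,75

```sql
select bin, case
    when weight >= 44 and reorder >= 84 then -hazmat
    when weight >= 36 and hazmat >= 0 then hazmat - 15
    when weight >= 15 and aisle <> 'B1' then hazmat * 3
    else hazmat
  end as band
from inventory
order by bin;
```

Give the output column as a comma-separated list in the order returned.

0, 0, 0, 0, 1, 0, 0, -14, -14, 3, -14

bin=U20: ELSE → 0
bin=U21: weight >= 15 and aisle <> 'B1' → 0
bin=U24: weight >= 15 and aisle <> 'B1' → 0
bin=U25: weight >= 15 and aisle <> 'B1' → 0
bin=U27: ELSE → 1
bin=U42: ELSE → 0
bin=U54: weight >= 15 and aisle <> 'B1' → 0
bin=U63: weight >= 36 and hazmat >= 0 → -14
bin=U74: weight >= 36 and hazmat >= 0 → -14
bin=U80: weight >= 15 and aisle <> 'B1' → 3
bin=U82: weight >= 36 and hazmat >= 0 → -14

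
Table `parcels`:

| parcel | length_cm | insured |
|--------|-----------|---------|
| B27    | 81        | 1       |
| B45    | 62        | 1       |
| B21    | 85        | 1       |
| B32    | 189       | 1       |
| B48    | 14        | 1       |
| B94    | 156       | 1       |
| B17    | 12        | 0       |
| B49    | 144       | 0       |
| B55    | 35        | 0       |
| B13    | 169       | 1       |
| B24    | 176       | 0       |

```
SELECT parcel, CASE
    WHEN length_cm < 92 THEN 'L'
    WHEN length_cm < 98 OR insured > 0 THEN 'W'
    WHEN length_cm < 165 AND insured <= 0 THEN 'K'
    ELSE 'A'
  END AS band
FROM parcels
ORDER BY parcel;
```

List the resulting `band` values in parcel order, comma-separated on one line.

parcel=B13: length_cm < 98 OR insured > 0 → W
parcel=B17: length_cm < 92 → L
parcel=B21: length_cm < 92 → L
parcel=B24: ELSE → A
parcel=B27: length_cm < 92 → L
parcel=B32: length_cm < 98 OR insured > 0 → W
parcel=B45: length_cm < 92 → L
parcel=B48: length_cm < 92 → L
parcel=B49: length_cm < 165 AND insured <= 0 → K
parcel=B55: length_cm < 92 → L
parcel=B94: length_cm < 98 OR insured > 0 → W

W, L, L, A, L, W, L, L, K, L, W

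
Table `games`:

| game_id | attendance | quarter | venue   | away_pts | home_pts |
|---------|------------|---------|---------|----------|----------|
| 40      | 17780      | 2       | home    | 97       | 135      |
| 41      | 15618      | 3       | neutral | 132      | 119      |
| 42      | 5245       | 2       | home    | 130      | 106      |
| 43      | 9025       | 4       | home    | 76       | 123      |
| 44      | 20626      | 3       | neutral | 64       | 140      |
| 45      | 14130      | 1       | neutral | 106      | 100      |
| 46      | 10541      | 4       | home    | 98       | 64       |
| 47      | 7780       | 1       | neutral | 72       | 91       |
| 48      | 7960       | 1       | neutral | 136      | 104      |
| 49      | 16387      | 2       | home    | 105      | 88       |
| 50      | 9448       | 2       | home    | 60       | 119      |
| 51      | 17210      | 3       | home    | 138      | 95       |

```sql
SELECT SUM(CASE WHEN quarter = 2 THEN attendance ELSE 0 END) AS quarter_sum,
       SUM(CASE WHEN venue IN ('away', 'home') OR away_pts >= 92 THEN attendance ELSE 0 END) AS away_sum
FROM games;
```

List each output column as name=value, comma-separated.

quarter_sum=48860, away_sum=123344

[quarter_sum: quarter = 2]
game_id=40: ✓ → 17780
game_id=41: ✗
game_id=42: ✓ → 5245
game_id=43: ✗
game_id=44: ✗
game_id=45: ✗
game_id=46: ✗
game_id=47: ✗
game_id=48: ✗
game_id=49: ✓ → 16387
game_id=50: ✓ → 9448
game_id=51: ✗
quarter_sum = 17780 + 5245 + 16387 + 9448 = 48860
—
[away_sum: venue IN ('away', 'home') OR away_pts >= 92]
game_id=40: ✓ → 17780
game_id=41: ✓ → 15618
game_id=42: ✓ → 5245
game_id=43: ✓ → 9025
game_id=44: ✗
game_id=45: ✓ → 14130
game_id=46: ✓ → 10541
game_id=47: ✗
game_id=48: ✓ → 7960
game_id=49: ✓ → 16387
game_id=50: ✓ → 9448
game_id=51: ✓ → 17210
away_sum = 17780 + 15618 + 5245 + 9025 + 14130 + 10541 + 7960 + 16387 + 9448 + 17210 = 123344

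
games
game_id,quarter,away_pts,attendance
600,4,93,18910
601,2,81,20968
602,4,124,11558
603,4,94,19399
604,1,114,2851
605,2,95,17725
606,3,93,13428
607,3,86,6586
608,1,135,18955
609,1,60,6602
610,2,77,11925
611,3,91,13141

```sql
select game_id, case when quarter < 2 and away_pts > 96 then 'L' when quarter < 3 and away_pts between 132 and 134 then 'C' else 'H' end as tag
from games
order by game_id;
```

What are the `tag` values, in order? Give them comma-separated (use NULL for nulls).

H, H, H, H, L, H, H, H, L, H, H, H

game_id=600: ELSE → H
game_id=601: ELSE → H
game_id=602: ELSE → H
game_id=603: ELSE → H
game_id=604: quarter < 2 and away_pts > 96 → L
game_id=605: ELSE → H
game_id=606: ELSE → H
game_id=607: ELSE → H
game_id=608: quarter < 2 and away_pts > 96 → L
game_id=609: ELSE → H
game_id=610: ELSE → H
game_id=611: ELSE → H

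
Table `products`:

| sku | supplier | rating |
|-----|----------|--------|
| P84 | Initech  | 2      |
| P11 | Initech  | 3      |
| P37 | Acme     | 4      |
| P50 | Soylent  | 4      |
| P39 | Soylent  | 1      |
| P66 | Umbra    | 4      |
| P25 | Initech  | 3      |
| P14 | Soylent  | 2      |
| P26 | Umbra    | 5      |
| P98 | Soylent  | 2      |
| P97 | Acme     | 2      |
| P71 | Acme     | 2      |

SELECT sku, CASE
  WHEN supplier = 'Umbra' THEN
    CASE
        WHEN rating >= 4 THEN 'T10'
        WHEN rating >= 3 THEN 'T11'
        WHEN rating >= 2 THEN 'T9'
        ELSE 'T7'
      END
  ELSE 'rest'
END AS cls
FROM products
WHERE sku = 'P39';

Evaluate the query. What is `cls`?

sku = P39: supplier=Soylent, rating=1.
supplier='Soylent' → outer ELSE → rest

rest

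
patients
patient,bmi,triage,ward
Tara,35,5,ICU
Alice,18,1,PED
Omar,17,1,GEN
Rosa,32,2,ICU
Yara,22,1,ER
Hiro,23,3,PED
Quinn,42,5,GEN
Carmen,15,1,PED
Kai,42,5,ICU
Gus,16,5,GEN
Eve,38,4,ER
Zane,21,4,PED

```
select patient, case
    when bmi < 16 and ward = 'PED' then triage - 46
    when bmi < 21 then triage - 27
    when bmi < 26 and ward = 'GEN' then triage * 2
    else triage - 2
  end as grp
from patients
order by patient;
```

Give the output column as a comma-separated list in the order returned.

-26, -45, 2, -22, 1, 3, -26, 3, 0, 3, -1, 2

patient=Alice: bmi < 21 → -26
patient=Carmen: bmi < 16 and ward = 'PED' → -45
patient=Eve: ELSE → 2
patient=Gus: bmi < 21 → -22
patient=Hiro: ELSE → 1
patient=Kai: ELSE → 3
patient=Omar: bmi < 21 → -26
patient=Quinn: ELSE → 3
patient=Rosa: ELSE → 0
patient=Tara: ELSE → 3
patient=Yara: ELSE → -1
patient=Zane: ELSE → 2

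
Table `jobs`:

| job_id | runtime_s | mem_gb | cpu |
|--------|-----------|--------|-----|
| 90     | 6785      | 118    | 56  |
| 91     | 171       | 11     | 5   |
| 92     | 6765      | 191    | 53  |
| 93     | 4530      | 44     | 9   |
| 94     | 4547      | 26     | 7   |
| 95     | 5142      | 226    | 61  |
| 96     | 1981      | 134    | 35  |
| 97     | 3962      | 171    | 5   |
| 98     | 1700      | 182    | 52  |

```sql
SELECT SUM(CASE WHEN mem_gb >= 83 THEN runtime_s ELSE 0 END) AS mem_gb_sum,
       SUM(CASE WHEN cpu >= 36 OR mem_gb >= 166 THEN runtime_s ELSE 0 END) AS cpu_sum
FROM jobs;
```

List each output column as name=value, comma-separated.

[mem_gb_sum: mem_gb >= 83]
job_id=90: ✓ → 6785
job_id=91: ✗
job_id=92: ✓ → 6765
job_id=93: ✗
job_id=94: ✗
job_id=95: ✓ → 5142
job_id=96: ✓ → 1981
job_id=97: ✓ → 3962
job_id=98: ✓ → 1700
mem_gb_sum = 6785 + 6765 + 5142 + 1981 + 3962 + 1700 = 26335
—
[cpu_sum: cpu >= 36 OR mem_gb >= 166]
job_id=90: ✓ → 6785
job_id=91: ✗
job_id=92: ✓ → 6765
job_id=93: ✗
job_id=94: ✗
job_id=95: ✓ → 5142
job_id=96: ✗
job_id=97: ✓ → 3962
job_id=98: ✓ → 1700
cpu_sum = 6785 + 6765 + 5142 + 3962 + 1700 = 24354

mem_gb_sum=26335, cpu_sum=24354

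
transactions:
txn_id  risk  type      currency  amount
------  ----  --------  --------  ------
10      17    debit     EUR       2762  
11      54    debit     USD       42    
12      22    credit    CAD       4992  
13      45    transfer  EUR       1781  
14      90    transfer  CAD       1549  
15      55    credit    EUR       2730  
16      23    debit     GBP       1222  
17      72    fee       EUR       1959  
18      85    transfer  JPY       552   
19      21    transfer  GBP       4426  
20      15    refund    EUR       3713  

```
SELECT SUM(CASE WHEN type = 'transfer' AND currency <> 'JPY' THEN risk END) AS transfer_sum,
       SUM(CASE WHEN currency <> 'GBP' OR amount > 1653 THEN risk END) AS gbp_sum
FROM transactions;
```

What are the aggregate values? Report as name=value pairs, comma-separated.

[transfer_sum: type = 'transfer' AND currency <> 'JPY']
txn_id=10: ✗
txn_id=11: ✗
txn_id=12: ✗
txn_id=13: ✓ → 45
txn_id=14: ✓ → 90
txn_id=15: ✗
txn_id=16: ✗
txn_id=17: ✗
txn_id=18: ✗
txn_id=19: ✓ → 21
txn_id=20: ✗
transfer_sum = 45 + 90 + 21 = 156
—
[gbp_sum: currency <> 'GBP' OR amount > 1653]
txn_id=10: ✓ → 17
txn_id=11: ✓ → 54
txn_id=12: ✓ → 22
txn_id=13: ✓ → 45
txn_id=14: ✓ → 90
txn_id=15: ✓ → 55
txn_id=16: ✗
txn_id=17: ✓ → 72
txn_id=18: ✓ → 85
txn_id=19: ✓ → 21
txn_id=20: ✓ → 15
gbp_sum = 17 + 54 + 22 + 45 + 90 + 55 + 72 + 85 + 21 + 15 = 476

transfer_sum=156, gbp_sum=476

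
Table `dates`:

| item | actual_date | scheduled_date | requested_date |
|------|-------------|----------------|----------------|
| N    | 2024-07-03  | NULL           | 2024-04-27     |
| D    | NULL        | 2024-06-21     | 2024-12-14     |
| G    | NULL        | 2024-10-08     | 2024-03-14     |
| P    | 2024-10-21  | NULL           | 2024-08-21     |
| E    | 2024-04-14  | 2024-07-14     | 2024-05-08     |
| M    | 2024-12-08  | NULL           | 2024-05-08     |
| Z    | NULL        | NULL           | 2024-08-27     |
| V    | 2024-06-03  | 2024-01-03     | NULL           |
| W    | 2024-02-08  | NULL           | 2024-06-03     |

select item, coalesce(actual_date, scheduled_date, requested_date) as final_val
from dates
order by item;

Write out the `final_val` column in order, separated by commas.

item=D: actual_date=NULL, scheduled_date=2024-06-21 → 2024-06-21
item=E: actual_date=2024-04-14 → 2024-04-14
item=G: actual_date=NULL, scheduled_date=2024-10-08 → 2024-10-08
item=M: actual_date=2024-12-08 → 2024-12-08
item=N: actual_date=2024-07-03 → 2024-07-03
item=P: actual_date=2024-10-21 → 2024-10-21
item=V: actual_date=2024-06-03 → 2024-06-03
item=W: actual_date=2024-02-08 → 2024-02-08
item=Z: actual_date=NULL, scheduled_date=NULL, requested_date=2024-08-27 → 2024-08-27

2024-06-21, 2024-04-14, 2024-10-08, 2024-12-08, 2024-07-03, 2024-10-21, 2024-06-03, 2024-02-08, 2024-08-27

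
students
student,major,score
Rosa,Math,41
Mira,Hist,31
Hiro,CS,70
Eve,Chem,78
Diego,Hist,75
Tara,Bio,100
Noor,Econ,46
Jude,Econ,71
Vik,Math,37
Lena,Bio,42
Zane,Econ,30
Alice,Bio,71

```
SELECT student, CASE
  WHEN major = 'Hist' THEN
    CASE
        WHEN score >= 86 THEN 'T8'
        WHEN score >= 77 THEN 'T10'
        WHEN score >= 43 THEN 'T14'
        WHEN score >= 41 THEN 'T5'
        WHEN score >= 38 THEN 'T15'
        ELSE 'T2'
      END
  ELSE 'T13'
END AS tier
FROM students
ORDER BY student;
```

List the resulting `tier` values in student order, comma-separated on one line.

student=Alice: major='Bio' → outer ELSE → T13
student=Diego: major='Hist' → inner[score >= 43] → T14
student=Eve: major='Chem' → outer ELSE → T13
student=Hiro: major='CS' → outer ELSE → T13
student=Jude: major='Econ' → outer ELSE → T13
student=Lena: major='Bio' → outer ELSE → T13
student=Mira: major='Hist' → inner[ELSE] → T2
student=Noor: major='Econ' → outer ELSE → T13
student=Rosa: major='Math' → outer ELSE → T13
student=Tara: major='Bio' → outer ELSE → T13
student=Vik: major='Math' → outer ELSE → T13
student=Zane: major='Econ' → outer ELSE → T13

T13, T14, T13, T13, T13, T13, T2, T13, T13, T13, T13, T13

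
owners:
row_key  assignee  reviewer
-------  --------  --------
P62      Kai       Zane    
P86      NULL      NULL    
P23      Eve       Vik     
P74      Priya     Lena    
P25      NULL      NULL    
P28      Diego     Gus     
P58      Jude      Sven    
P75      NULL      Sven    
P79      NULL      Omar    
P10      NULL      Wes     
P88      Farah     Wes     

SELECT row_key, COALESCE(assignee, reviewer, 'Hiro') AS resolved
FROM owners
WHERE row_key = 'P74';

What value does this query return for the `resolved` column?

row_key = P74: assignee=Priya, reviewer=Lena.
assignee=Priya → Priya

Priya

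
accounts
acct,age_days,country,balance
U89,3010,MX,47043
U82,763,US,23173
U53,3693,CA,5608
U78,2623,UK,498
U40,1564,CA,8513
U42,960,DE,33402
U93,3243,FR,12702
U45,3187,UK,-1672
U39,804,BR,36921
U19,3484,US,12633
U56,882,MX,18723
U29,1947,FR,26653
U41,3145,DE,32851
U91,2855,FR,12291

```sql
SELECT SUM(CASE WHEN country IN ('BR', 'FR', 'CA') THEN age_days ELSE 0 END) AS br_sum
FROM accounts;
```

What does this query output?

acct=U89: ✗
acct=U82: ✗
acct=U53: ✓ → 3693
acct=U78: ✗
acct=U40: ✓ → 1564
acct=U42: ✗
acct=U93: ✓ → 3243
acct=U45: ✗
acct=U39: ✓ → 804
acct=U19: ✗
acct=U56: ✗
acct=U29: ✓ → 1947
acct=U41: ✗
acct=U91: ✓ → 2855
br_sum = 3693 + 1564 + 3243 + 804 + 1947 + 2855 = 14106

14106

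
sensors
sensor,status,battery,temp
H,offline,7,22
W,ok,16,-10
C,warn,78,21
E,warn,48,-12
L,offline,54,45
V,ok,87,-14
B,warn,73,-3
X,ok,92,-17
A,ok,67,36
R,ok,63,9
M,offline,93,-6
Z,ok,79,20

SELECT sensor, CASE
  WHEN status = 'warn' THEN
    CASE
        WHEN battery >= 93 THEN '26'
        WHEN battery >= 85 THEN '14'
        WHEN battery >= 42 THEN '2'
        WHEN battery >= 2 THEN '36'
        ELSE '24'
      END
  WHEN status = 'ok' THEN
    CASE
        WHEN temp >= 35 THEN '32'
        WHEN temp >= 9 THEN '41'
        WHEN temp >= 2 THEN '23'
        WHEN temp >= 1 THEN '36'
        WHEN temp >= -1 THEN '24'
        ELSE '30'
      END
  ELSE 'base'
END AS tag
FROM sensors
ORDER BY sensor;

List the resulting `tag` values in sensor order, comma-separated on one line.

32, 2, 2, 2, base, base, base, 41, 30, 30, 30, 41

sensor=A: status='ok' → inner[temp >= 35] → 32
sensor=B: status='warn' → inner[battery >= 42] → 2
sensor=C: status='warn' → inner[battery >= 42] → 2
sensor=E: status='warn' → inner[battery >= 42] → 2
sensor=H: status='offline' → outer ELSE → base
sensor=L: status='offline' → outer ELSE → base
sensor=M: status='offline' → outer ELSE → base
sensor=R: status='ok' → inner[temp >= 9] → 41
sensor=V: status='ok' → inner[ELSE] → 30
sensor=W: status='ok' → inner[ELSE] → 30
sensor=X: status='ok' → inner[ELSE] → 30
sensor=Z: status='ok' → inner[temp >= 9] → 41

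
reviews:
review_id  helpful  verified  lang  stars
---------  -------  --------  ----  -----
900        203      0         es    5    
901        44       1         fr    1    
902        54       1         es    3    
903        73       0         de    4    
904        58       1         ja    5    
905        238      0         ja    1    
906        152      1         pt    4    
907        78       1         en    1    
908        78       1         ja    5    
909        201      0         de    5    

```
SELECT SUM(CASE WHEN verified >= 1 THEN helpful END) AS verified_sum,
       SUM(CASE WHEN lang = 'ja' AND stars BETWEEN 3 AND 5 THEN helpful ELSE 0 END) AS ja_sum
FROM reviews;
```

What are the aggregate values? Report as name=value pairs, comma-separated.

[verified_sum: verified >= 1]
review_id=900: ✗
review_id=901: ✓ → 44
review_id=902: ✓ → 54
review_id=903: ✗
review_id=904: ✓ → 58
review_id=905: ✗
review_id=906: ✓ → 152
review_id=907: ✓ → 78
review_id=908: ✓ → 78
review_id=909: ✗
verified_sum = 44 + 54 + 58 + 152 + 78 + 78 = 464
—
[ja_sum: lang = 'ja' AND stars BETWEEN 3 AND 5]
review_id=900: ✗
review_id=901: ✗
review_id=902: ✗
review_id=903: ✗
review_id=904: ✓ → 58
review_id=905: ✗
review_id=906: ✗
review_id=907: ✗
review_id=908: ✓ → 78
review_id=909: ✗
ja_sum = 58 + 78 = 136

verified_sum=464, ja_sum=136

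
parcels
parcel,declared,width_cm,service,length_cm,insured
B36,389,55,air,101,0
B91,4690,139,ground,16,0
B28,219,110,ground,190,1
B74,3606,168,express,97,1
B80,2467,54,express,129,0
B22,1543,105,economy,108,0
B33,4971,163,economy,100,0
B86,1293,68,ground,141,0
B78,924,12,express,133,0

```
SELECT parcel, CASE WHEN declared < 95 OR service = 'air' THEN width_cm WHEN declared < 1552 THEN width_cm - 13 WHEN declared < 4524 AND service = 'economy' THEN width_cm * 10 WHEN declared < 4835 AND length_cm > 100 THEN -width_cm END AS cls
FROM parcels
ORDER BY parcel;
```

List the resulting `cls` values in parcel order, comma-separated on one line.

92, 97, NULL, 55, NULL, -1, -54, 55, NULL

parcel=B22: declared < 1552 → 92
parcel=B28: declared < 1552 → 97
parcel=B33: (no match → NULL) → NULL
parcel=B36: declared < 95 OR service = 'air' → 55
parcel=B74: (no match → NULL) → NULL
parcel=B78: declared < 1552 → -1
parcel=B80: declared < 4835 AND length_cm > 100 → -54
parcel=B86: declared < 1552 → 55
parcel=B91: (no match → NULL) → NULL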